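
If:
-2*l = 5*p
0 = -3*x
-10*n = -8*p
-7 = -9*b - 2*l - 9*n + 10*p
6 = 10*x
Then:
No Solution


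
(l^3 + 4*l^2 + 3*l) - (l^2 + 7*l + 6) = l^3 + 3*l^2 - 4*l - 6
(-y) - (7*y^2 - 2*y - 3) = -7*y^2 + y + 3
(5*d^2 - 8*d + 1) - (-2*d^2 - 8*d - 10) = 7*d^2 + 11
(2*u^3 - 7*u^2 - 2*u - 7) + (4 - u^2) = 2*u^3 - 8*u^2 - 2*u - 3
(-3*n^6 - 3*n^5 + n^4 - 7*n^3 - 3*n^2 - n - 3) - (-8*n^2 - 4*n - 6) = -3*n^6 - 3*n^5 + n^4 - 7*n^3 + 5*n^2 + 3*n + 3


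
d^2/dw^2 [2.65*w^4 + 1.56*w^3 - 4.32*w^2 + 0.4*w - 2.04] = 31.8*w^2 + 9.36*w - 8.64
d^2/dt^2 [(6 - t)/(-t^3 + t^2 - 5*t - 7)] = 2*((t - 6)*(3*t^2 - 2*t + 5)^2 + (-3*t^2 + 2*t - (t - 6)*(3*t - 1) - 5)*(t^3 - t^2 + 5*t + 7))/(t^3 - t^2 + 5*t + 7)^3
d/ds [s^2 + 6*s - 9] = 2*s + 6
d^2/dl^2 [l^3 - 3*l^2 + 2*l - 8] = 6*l - 6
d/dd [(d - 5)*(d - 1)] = 2*d - 6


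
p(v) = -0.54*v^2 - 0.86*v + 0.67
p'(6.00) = -7.34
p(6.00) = -23.93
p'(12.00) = -13.82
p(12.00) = -87.41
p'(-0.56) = -0.26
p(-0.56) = 0.98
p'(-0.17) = -0.68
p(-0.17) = 0.80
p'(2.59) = -3.66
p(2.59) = -5.18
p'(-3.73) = 3.17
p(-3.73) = -3.64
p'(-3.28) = 2.68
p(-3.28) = -2.32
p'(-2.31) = 1.63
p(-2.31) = -0.22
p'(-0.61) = -0.20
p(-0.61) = 0.99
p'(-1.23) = 0.47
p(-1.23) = 0.91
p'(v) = -1.08*v - 0.86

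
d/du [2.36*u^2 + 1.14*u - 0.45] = 4.72*u + 1.14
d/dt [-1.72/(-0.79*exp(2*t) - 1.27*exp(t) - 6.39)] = (-2.7176*exp(t) - 2.1844)*exp(t)/(0.79*exp(2*t) + 1.27*exp(t) + 6.39)^2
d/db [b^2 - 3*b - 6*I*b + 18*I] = 2*b - 3 - 6*I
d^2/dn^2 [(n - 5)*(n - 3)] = 2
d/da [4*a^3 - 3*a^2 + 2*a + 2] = 12*a^2 - 6*a + 2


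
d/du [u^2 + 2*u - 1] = 2*u + 2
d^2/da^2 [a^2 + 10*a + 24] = 2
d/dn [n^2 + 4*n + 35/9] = 2*n + 4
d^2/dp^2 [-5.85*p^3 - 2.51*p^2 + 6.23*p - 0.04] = -35.1*p - 5.02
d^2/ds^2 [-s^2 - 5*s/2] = -2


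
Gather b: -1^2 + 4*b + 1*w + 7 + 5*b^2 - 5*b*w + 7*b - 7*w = 5*b^2 + b*(11 - 5*w) - 6*w + 6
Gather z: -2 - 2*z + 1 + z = -z - 1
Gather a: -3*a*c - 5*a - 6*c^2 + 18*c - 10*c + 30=a*(-3*c - 5) - 6*c^2 + 8*c + 30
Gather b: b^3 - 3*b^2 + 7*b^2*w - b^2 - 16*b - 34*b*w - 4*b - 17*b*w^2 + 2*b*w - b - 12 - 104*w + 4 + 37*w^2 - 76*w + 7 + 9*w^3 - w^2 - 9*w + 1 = b^3 + b^2*(7*w - 4) + b*(-17*w^2 - 32*w - 21) + 9*w^3 + 36*w^2 - 189*w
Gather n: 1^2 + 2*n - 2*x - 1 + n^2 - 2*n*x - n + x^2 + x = n^2 + n*(1 - 2*x) + x^2 - x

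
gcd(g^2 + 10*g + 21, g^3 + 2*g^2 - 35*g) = g + 7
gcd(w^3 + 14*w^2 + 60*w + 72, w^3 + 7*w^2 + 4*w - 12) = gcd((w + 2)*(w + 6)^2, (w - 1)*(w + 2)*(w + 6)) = w^2 + 8*w + 12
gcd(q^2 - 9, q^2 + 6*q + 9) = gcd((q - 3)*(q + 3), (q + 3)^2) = q + 3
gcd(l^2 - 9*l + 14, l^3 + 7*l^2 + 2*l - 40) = l - 2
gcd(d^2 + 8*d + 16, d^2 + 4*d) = d + 4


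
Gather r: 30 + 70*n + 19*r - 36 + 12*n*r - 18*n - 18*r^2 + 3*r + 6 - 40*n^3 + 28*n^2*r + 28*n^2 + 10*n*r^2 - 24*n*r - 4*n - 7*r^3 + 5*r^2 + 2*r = -40*n^3 + 28*n^2 + 48*n - 7*r^3 + r^2*(10*n - 13) + r*(28*n^2 - 12*n + 24)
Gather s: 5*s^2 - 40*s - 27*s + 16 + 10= 5*s^2 - 67*s + 26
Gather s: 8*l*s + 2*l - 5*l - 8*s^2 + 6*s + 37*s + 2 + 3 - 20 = -3*l - 8*s^2 + s*(8*l + 43) - 15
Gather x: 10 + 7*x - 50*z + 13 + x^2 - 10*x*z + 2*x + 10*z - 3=x^2 + x*(9 - 10*z) - 40*z + 20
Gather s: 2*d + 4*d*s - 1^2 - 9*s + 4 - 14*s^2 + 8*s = 2*d - 14*s^2 + s*(4*d - 1) + 3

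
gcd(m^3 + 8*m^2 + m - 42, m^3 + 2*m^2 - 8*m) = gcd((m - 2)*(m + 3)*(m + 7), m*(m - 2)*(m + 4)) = m - 2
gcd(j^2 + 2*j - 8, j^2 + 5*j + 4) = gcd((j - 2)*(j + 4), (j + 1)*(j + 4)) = j + 4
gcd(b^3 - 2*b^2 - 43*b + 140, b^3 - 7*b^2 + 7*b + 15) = b - 5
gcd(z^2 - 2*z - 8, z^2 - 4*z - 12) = z + 2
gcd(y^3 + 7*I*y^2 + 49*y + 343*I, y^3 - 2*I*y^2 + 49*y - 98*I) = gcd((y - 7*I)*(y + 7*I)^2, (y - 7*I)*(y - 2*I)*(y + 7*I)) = y^2 + 49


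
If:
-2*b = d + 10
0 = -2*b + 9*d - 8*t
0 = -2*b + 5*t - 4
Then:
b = -241/58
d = -49/29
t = -25/29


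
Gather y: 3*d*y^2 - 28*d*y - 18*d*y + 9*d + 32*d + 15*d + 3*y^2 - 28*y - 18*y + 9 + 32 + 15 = 56*d + y^2*(3*d + 3) + y*(-46*d - 46) + 56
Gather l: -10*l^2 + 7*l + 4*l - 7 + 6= -10*l^2 + 11*l - 1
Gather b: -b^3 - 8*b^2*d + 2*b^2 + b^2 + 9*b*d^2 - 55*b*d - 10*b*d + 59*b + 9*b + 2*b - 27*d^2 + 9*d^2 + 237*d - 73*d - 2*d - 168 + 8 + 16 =-b^3 + b^2*(3 - 8*d) + b*(9*d^2 - 65*d + 70) - 18*d^2 + 162*d - 144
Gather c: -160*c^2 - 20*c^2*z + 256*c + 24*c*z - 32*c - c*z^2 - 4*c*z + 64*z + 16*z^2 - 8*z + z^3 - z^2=c^2*(-20*z - 160) + c*(-z^2 + 20*z + 224) + z^3 + 15*z^2 + 56*z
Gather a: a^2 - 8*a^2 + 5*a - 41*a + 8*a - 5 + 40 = -7*a^2 - 28*a + 35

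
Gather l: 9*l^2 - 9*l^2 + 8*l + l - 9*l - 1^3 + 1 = 0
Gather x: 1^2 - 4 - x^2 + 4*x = -x^2 + 4*x - 3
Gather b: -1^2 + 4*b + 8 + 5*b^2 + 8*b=5*b^2 + 12*b + 7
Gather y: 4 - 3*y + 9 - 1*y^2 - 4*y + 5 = -y^2 - 7*y + 18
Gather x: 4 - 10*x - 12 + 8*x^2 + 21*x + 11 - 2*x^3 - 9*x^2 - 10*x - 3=-2*x^3 - x^2 + x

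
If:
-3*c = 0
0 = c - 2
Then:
No Solution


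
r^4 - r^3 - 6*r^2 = r^2*(r - 3)*(r + 2)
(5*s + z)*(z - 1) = 5*s*z - 5*s + z^2 - z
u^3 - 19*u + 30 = (u - 3)*(u - 2)*(u + 5)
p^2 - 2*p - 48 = (p - 8)*(p + 6)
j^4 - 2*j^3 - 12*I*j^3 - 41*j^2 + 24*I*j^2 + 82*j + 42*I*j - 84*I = (j - 2)*(j - 7*I)*(j - 3*I)*(j - 2*I)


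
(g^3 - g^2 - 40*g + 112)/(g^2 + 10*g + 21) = (g^2 - 8*g + 16)/(g + 3)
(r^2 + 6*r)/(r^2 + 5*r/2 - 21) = 2*r/(2*r - 7)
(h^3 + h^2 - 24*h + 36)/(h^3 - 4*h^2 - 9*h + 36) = (h^2 + 4*h - 12)/(h^2 - h - 12)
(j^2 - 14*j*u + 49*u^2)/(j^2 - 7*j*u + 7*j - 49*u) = (j - 7*u)/(j + 7)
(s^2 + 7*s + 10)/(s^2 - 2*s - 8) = (s + 5)/(s - 4)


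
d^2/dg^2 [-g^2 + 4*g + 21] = -2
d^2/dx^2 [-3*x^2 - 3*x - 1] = -6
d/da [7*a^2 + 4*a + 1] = 14*a + 4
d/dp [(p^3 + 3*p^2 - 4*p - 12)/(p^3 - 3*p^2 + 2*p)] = 6*(-p^2 - 2*p + 1)/(p^2*(p^2 - 2*p + 1))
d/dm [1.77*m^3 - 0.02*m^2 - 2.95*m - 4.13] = 5.31*m^2 - 0.04*m - 2.95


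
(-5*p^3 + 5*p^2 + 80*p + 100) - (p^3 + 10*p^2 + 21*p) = -6*p^3 - 5*p^2 + 59*p + 100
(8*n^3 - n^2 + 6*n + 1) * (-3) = -24*n^3 + 3*n^2 - 18*n - 3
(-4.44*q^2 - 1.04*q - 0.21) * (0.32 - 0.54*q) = 2.3976*q^3 - 0.8592*q^2 - 0.2194*q - 0.0672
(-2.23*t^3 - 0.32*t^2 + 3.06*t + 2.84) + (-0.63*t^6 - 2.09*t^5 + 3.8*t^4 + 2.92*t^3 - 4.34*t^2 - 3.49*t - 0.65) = -0.63*t^6 - 2.09*t^5 + 3.8*t^4 + 0.69*t^3 - 4.66*t^2 - 0.43*t + 2.19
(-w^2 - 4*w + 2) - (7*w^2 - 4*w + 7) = -8*w^2 - 5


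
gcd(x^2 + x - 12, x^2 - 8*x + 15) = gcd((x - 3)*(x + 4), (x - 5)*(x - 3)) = x - 3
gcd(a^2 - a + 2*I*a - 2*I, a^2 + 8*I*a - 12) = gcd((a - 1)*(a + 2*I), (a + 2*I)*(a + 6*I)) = a + 2*I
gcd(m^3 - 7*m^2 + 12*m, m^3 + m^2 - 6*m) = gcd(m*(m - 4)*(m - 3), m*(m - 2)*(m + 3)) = m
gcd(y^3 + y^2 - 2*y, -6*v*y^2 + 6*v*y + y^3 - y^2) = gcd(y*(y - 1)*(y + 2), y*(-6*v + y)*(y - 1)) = y^2 - y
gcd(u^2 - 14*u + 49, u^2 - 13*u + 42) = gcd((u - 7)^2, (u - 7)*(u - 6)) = u - 7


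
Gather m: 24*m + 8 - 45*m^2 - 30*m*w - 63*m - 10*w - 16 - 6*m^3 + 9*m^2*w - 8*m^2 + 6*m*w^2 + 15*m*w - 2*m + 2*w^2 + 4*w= -6*m^3 + m^2*(9*w - 53) + m*(6*w^2 - 15*w - 41) + 2*w^2 - 6*w - 8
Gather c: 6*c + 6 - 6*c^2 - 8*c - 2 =-6*c^2 - 2*c + 4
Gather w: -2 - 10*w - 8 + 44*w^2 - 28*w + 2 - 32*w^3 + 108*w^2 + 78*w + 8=-32*w^3 + 152*w^2 + 40*w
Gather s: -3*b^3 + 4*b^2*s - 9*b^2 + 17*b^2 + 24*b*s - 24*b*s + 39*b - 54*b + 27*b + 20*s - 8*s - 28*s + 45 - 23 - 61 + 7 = -3*b^3 + 8*b^2 + 12*b + s*(4*b^2 - 16) - 32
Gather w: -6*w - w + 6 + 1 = 7 - 7*w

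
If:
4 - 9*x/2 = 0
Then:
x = 8/9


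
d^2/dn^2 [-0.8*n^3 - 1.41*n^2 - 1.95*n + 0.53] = -4.8*n - 2.82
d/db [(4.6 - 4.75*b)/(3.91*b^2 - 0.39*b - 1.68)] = (18.5725*b^2 - 35.972*b + 9.774)/(15.2881*b^4 - 3.0498*b^3 - 12.9855*b^2 + 1.3104*b + 2.8224)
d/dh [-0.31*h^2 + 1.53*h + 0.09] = 1.53 - 0.62*h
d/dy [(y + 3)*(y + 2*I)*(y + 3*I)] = 3*y^2 + y*(6 + 10*I) - 6 + 15*I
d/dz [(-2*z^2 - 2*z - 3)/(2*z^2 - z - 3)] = 3*(2*z^2 + 8*z + 1)/(4*z^4 - 4*z^3 - 11*z^2 + 6*z + 9)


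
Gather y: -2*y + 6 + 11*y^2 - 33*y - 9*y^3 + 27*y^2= -9*y^3 + 38*y^2 - 35*y + 6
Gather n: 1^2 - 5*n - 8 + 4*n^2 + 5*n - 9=4*n^2 - 16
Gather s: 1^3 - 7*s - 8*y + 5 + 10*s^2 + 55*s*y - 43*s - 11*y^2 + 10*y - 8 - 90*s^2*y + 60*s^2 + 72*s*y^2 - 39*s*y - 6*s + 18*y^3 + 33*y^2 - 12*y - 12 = s^2*(70 - 90*y) + s*(72*y^2 + 16*y - 56) + 18*y^3 + 22*y^2 - 10*y - 14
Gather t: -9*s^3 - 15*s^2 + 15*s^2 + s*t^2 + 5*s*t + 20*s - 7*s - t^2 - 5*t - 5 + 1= -9*s^3 + 13*s + t^2*(s - 1) + t*(5*s - 5) - 4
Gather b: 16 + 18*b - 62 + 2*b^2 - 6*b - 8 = 2*b^2 + 12*b - 54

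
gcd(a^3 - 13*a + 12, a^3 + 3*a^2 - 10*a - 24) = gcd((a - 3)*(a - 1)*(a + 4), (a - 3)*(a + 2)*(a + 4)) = a^2 + a - 12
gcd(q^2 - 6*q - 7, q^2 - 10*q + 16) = 1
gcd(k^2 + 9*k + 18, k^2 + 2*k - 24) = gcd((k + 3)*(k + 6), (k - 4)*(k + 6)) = k + 6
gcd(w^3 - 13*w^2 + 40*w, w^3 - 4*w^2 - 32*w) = w^2 - 8*w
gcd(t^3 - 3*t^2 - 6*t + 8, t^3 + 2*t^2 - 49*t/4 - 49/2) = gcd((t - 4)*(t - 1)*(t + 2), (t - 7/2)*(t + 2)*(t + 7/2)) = t + 2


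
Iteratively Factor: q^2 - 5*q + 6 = (q - 2)*(q - 3)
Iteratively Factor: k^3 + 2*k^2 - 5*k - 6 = (k + 3)*(k^2 - k - 2) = (k - 2)*(k + 3)*(k + 1)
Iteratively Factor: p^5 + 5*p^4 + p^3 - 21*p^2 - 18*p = (p + 1)*(p^4 + 4*p^3 - 3*p^2 - 18*p) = (p + 1)*(p + 3)*(p^3 + p^2 - 6*p) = p*(p + 1)*(p + 3)*(p^2 + p - 6) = p*(p + 1)*(p + 3)^2*(p - 2)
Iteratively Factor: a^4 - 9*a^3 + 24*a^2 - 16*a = (a - 4)*(a^3 - 5*a^2 + 4*a) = a*(a - 4)*(a^2 - 5*a + 4) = a*(a - 4)*(a - 1)*(a - 4)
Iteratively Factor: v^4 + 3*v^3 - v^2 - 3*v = (v + 3)*(v^3 - v) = (v + 1)*(v + 3)*(v^2 - v) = (v - 1)*(v + 1)*(v + 3)*(v)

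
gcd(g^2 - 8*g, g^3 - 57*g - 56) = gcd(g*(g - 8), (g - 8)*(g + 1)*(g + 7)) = g - 8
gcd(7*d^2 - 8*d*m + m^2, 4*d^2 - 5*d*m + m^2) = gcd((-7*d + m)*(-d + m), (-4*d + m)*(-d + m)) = d - m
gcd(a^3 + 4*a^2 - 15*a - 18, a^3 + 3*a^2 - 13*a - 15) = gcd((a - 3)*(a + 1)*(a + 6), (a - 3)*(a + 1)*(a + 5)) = a^2 - 2*a - 3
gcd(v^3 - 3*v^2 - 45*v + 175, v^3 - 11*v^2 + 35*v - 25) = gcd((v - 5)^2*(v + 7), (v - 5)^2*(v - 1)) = v^2 - 10*v + 25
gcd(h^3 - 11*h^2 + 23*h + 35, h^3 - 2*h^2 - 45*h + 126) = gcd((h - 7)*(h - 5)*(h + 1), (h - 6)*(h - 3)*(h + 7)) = 1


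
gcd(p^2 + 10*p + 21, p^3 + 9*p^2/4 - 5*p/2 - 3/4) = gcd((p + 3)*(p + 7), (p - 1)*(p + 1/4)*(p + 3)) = p + 3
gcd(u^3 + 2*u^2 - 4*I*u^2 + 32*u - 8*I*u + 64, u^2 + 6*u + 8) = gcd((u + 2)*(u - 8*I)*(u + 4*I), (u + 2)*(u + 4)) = u + 2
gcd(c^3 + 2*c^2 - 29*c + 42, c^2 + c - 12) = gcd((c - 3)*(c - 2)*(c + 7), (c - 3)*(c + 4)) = c - 3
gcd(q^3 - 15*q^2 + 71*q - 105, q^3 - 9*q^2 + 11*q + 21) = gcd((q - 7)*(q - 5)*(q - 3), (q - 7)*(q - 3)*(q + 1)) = q^2 - 10*q + 21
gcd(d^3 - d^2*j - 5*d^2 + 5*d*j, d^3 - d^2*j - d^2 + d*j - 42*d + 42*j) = d - j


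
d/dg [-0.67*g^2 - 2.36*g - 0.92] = -1.34*g - 2.36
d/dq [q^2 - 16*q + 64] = 2*q - 16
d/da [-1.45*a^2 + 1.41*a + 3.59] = 1.41 - 2.9*a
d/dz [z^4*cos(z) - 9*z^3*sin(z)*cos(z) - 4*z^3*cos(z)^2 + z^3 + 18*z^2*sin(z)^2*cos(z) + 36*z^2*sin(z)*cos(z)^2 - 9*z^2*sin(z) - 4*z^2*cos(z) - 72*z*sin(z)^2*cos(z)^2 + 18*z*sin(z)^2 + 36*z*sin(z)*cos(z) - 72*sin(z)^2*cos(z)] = -z^4*sin(z) + 4*z^3*sin(2*z) + 4*z^3*cos(z) - 9*z^3*cos(2*z) - z^2*sin(z)/2 - 27*z^2*sin(2*z)/2 + 27*z^2*sin(3*z)/2 - 6*z^2*cos(2*z) + 27*z^2*cos(3*z) - 3*z^2 + 18*z*sin(2*z) + 18*z*sin(3*z) - 36*z*sin(4*z) + z*cos(z) + 36*z*cos(2*z) - 9*z*cos(3*z) + 18*sin(z) + 18*sin(2*z) - 54*sin(3*z) + 18*cos(2*z)^2 - 9*cos(2*z) - 9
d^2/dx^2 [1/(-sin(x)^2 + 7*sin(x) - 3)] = (4*sin(x)^4 - 21*sin(x)^3 + 31*sin(x)^2 + 63*sin(x) - 92)/(sin(x)^2 - 7*sin(x) + 3)^3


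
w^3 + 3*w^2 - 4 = (w - 1)*(w + 2)^2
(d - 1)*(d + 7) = d^2 + 6*d - 7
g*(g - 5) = g^2 - 5*g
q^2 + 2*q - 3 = (q - 1)*(q + 3)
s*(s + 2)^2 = s^3 + 4*s^2 + 4*s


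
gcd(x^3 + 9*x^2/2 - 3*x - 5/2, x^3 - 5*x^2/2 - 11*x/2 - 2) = x + 1/2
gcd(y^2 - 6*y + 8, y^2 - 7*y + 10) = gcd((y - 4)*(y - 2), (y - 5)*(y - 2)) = y - 2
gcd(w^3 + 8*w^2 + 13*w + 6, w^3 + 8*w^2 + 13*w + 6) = w^3 + 8*w^2 + 13*w + 6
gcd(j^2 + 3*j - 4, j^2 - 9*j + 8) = j - 1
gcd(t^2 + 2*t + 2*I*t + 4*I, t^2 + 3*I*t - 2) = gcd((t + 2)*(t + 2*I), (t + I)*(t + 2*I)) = t + 2*I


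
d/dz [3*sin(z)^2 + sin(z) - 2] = (6*sin(z) + 1)*cos(z)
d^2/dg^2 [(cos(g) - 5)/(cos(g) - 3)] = 2*(cos(g)^2 + 3*cos(g) - 2)/(cos(g) - 3)^3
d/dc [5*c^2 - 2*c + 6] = 10*c - 2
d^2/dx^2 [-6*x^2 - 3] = -12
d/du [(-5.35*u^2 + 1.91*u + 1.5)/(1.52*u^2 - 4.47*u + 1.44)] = (21.0113*u^2 - 19.968*u + 9.4554)/(2.3104*u^4 - 13.5888*u^3 + 24.3585*u^2 - 12.8736*u + 2.0736)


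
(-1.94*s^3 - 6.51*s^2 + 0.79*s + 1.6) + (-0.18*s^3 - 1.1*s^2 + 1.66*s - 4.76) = -2.12*s^3 - 7.61*s^2 + 2.45*s - 3.16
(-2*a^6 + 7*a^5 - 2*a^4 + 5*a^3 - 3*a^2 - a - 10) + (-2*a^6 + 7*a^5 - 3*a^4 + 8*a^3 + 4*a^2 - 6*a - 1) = -4*a^6 + 14*a^5 - 5*a^4 + 13*a^3 + a^2 - 7*a - 11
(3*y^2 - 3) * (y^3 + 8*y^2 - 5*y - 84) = 3*y^5 + 24*y^4 - 18*y^3 - 276*y^2 + 15*y + 252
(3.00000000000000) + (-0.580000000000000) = 2.42000000000000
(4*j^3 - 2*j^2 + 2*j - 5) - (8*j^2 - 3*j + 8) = 4*j^3 - 10*j^2 + 5*j - 13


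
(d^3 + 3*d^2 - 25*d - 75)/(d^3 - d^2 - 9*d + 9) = (d^2 - 25)/(d^2 - 4*d + 3)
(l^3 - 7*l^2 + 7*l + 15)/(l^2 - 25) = (l^2 - 2*l - 3)/(l + 5)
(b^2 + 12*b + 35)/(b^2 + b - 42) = (b + 5)/(b - 6)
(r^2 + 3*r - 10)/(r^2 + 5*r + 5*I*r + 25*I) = (r - 2)/(r + 5*I)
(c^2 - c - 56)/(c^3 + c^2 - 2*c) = (c^2 - c - 56)/(c*(c^2 + c - 2))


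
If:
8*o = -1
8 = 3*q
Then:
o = -1/8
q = 8/3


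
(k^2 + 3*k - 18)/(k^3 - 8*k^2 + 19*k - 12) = (k + 6)/(k^2 - 5*k + 4)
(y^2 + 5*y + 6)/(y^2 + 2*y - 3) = (y + 2)/(y - 1)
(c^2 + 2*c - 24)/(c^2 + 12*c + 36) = (c - 4)/(c + 6)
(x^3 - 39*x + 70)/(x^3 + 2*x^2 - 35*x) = (x - 2)/x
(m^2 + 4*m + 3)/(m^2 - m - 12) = (m + 1)/(m - 4)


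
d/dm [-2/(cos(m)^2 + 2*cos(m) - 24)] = -4*(cos(m) + 1)*sin(m)/(cos(m)^2 + 2*cos(m) - 24)^2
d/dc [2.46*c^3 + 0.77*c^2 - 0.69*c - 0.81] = 7.38*c^2 + 1.54*c - 0.69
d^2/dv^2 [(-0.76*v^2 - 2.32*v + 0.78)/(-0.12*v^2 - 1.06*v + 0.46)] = (1.38777878078145e-17*v^4 - 0.126528*v^3 + 0.18432*v^2 + 0.173088*v + 0.745168)/(0.001728*v^6 + 0.045792*v^5 + 0.384624*v^4 + 0.839944*v^3 - 1.474392*v^2 + 0.672888*v - 0.097336)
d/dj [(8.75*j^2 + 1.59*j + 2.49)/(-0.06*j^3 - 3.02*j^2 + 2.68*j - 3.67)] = (0.525*j^4 + 0.190800000000003*j^3 + 28.7*j^2 - 49.1854*j - 12.5085)/(0.0036*j^6 + 0.3624*j^5 + 8.7988*j^4 - 15.7468*j^3 + 29.3492*j^2 - 19.6712*j + 13.4689)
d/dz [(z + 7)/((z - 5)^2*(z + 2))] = ((z - 5)*(z + 2) - (z - 5)*(z + 7) - 2*(z + 2)*(z + 7))/((z - 5)^3*(z + 2)^2)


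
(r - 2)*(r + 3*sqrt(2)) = r^2 - 2*r + 3*sqrt(2)*r - 6*sqrt(2)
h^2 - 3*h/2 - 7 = (h - 7/2)*(h + 2)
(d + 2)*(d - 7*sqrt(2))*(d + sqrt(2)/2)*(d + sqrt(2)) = d^4 - 11*sqrt(2)*d^3/2 + 2*d^3 - 20*d^2 - 11*sqrt(2)*d^2 - 40*d - 7*sqrt(2)*d - 14*sqrt(2)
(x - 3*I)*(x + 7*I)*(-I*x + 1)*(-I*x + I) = -x^4 + x^3 - 5*I*x^3 - 17*x^2 + 5*I*x^2 + 17*x - 21*I*x + 21*I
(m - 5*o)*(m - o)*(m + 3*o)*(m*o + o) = m^4*o - 3*m^3*o^2 + m^3*o - 13*m^2*o^3 - 3*m^2*o^2 + 15*m*o^4 - 13*m*o^3 + 15*o^4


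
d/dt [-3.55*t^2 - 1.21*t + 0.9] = -7.1*t - 1.21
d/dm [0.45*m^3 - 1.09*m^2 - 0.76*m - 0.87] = 1.35*m^2 - 2.18*m - 0.76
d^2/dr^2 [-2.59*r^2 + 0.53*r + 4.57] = -5.18000000000000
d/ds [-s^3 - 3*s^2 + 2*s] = -3*s^2 - 6*s + 2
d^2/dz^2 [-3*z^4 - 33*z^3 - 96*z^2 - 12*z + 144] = -36*z^2 - 198*z - 192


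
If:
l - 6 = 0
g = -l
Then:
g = -6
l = 6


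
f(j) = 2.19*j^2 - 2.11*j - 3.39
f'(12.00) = 50.45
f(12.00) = 286.65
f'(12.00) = 50.45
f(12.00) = 286.65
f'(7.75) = 31.84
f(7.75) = 111.79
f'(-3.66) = -18.14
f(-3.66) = 33.67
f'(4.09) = 15.80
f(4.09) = 24.61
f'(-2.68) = -13.85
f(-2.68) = 17.99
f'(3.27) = 12.21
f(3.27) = 13.13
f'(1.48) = 4.37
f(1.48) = -1.72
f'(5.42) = 21.63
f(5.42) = 49.51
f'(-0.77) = -5.48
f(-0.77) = -0.47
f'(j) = 4.38*j - 2.11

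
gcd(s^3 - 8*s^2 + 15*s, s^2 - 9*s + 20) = s - 5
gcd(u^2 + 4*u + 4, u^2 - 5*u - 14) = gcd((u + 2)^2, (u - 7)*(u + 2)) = u + 2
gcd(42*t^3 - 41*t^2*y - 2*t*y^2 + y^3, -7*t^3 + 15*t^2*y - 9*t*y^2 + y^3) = 7*t^2 - 8*t*y + y^2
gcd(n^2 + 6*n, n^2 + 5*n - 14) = 1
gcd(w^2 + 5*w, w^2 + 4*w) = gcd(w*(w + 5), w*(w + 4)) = w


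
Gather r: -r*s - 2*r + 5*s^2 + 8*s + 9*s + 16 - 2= r*(-s - 2) + 5*s^2 + 17*s + 14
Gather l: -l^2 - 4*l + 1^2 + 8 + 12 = -l^2 - 4*l + 21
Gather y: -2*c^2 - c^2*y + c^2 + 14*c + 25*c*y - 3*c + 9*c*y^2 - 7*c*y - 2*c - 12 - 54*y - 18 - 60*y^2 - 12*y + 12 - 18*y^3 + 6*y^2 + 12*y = -c^2 + 9*c - 18*y^3 + y^2*(9*c - 54) + y*(-c^2 + 18*c - 54) - 18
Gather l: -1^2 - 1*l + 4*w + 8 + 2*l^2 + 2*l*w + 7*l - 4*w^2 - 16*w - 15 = 2*l^2 + l*(2*w + 6) - 4*w^2 - 12*w - 8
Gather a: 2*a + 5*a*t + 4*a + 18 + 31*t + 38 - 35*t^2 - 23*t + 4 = a*(5*t + 6) - 35*t^2 + 8*t + 60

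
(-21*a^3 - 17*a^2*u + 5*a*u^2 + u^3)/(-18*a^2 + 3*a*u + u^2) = (7*a^2 + 8*a*u + u^2)/(6*a + u)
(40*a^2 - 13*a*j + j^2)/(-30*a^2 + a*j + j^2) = (-8*a + j)/(6*a + j)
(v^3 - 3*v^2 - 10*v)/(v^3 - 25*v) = (v + 2)/(v + 5)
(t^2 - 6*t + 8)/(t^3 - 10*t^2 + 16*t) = (t - 4)/(t*(t - 8))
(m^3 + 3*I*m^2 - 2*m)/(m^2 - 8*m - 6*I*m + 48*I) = m*(m^2 + 3*I*m - 2)/(m^2 - 8*m - 6*I*m + 48*I)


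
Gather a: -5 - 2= -7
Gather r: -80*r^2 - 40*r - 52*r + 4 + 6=-80*r^2 - 92*r + 10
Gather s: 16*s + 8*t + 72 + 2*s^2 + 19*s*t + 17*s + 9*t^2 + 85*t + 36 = 2*s^2 + s*(19*t + 33) + 9*t^2 + 93*t + 108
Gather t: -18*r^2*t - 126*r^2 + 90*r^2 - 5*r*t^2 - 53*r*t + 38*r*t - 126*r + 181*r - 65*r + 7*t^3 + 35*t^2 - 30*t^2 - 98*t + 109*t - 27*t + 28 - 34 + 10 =-36*r^2 - 10*r + 7*t^3 + t^2*(5 - 5*r) + t*(-18*r^2 - 15*r - 16) + 4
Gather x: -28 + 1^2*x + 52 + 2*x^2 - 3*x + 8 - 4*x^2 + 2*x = 32 - 2*x^2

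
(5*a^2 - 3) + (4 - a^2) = 4*a^2 + 1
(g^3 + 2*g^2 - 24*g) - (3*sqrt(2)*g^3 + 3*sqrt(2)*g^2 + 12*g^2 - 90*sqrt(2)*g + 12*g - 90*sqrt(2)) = -3*sqrt(2)*g^3 + g^3 - 10*g^2 - 3*sqrt(2)*g^2 - 36*g + 90*sqrt(2)*g + 90*sqrt(2)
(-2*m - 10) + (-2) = -2*m - 12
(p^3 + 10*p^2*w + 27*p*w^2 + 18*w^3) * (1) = p^3 + 10*p^2*w + 27*p*w^2 + 18*w^3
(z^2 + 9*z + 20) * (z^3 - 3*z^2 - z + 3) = z^5 + 6*z^4 - 8*z^3 - 66*z^2 + 7*z + 60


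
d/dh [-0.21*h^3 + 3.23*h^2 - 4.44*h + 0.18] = -0.63*h^2 + 6.46*h - 4.44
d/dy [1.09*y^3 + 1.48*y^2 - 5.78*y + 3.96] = 3.27*y^2 + 2.96*y - 5.78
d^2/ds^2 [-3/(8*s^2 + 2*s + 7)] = 24*(16*s^2 + 4*s - (8*s + 1)^2 + 14)/(8*s^2 + 2*s + 7)^3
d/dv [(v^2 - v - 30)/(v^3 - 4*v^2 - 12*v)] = (-v^2 - 10*v - 10)/(v^2*(v^2 + 4*v + 4))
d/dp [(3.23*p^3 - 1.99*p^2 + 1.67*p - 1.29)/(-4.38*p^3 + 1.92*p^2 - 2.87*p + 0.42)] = (-2.5146*p^4 - 3.91099999999999*p^3 - 10.3759*p^2 + 3.282*p - 3.0009)/(19.1844*p^6 - 16.8192*p^5 + 28.8276*p^4 - 14.7*p^3 + 9.8497*p^2 - 2.4108*p + 0.1764)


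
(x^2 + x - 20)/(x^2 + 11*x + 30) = (x - 4)/(x + 6)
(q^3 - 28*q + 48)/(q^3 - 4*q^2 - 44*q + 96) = (q - 4)/(q - 8)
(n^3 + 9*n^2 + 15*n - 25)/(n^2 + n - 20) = (n^2 + 4*n - 5)/(n - 4)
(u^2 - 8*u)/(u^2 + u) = (u - 8)/(u + 1)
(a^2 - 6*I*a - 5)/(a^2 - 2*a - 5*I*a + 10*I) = (a - I)/(a - 2)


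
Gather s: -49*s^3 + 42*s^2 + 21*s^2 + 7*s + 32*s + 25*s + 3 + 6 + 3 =-49*s^3 + 63*s^2 + 64*s + 12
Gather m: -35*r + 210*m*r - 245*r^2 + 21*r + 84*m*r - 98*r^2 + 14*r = 294*m*r - 343*r^2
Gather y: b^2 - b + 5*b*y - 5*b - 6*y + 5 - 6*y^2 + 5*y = b^2 - 6*b - 6*y^2 + y*(5*b - 1) + 5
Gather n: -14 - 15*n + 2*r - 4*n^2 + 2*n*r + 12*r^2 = -4*n^2 + n*(2*r - 15) + 12*r^2 + 2*r - 14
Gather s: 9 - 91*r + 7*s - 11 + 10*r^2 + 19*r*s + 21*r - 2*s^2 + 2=10*r^2 - 70*r - 2*s^2 + s*(19*r + 7)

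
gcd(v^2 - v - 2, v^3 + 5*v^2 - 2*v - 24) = v - 2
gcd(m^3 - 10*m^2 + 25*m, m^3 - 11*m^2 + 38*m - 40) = m - 5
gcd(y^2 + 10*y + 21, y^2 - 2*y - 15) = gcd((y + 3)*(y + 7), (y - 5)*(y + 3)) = y + 3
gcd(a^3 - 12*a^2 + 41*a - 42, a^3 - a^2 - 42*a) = a - 7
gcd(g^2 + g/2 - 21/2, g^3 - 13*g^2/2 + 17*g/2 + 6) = g - 3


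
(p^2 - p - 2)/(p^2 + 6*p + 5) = (p - 2)/(p + 5)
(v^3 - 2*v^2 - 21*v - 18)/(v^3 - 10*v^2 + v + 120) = (v^2 - 5*v - 6)/(v^2 - 13*v + 40)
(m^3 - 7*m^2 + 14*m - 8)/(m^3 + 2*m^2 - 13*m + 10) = (m - 4)/(m + 5)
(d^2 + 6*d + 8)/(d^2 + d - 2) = (d + 4)/(d - 1)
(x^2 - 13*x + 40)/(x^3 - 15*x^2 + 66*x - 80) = 1/(x - 2)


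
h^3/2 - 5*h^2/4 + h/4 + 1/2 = (h/2 + 1/4)*(h - 2)*(h - 1)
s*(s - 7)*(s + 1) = s^3 - 6*s^2 - 7*s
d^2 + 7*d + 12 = (d + 3)*(d + 4)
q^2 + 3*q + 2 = (q + 1)*(q + 2)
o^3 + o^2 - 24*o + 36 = (o - 3)*(o - 2)*(o + 6)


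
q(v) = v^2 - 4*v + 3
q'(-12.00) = -28.00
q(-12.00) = 195.00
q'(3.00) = 2.00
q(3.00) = 0.00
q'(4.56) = 5.12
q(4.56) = 5.55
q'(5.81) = 7.62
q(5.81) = 13.52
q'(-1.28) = -6.56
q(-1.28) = 9.76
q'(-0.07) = -4.14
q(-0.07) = 3.28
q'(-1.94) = -7.88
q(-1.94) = 14.52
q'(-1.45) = -6.90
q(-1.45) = 10.90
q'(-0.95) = -5.90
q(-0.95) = 7.70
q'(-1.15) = -6.30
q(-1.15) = 8.92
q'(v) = 2*v - 4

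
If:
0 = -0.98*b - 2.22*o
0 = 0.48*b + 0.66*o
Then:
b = 0.00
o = 0.00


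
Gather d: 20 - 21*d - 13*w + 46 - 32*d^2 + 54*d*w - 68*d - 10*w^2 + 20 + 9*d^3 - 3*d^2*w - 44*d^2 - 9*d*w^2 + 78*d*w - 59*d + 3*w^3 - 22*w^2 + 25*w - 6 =9*d^3 + d^2*(-3*w - 76) + d*(-9*w^2 + 132*w - 148) + 3*w^3 - 32*w^2 + 12*w + 80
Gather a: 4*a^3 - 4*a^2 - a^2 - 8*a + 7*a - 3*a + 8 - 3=4*a^3 - 5*a^2 - 4*a + 5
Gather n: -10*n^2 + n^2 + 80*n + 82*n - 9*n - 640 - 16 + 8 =-9*n^2 + 153*n - 648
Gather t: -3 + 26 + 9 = 32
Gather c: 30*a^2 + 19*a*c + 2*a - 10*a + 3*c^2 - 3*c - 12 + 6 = 30*a^2 - 8*a + 3*c^2 + c*(19*a - 3) - 6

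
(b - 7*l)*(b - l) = b^2 - 8*b*l + 7*l^2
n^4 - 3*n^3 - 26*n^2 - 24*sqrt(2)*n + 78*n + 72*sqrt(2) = (n - 3)*(n - 4*sqrt(2))*(n + sqrt(2))*(n + 3*sqrt(2))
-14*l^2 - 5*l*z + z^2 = (-7*l + z)*(2*l + z)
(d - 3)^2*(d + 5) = d^3 - d^2 - 21*d + 45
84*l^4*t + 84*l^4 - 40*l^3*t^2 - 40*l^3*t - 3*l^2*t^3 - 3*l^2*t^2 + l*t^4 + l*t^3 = (-7*l + t)*(-2*l + t)*(6*l + t)*(l*t + l)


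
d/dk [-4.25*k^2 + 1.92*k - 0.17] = 1.92 - 8.5*k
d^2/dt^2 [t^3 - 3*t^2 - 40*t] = 6*t - 6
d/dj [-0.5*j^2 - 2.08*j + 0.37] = -1.0*j - 2.08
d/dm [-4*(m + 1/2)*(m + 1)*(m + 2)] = -12*m^2 - 28*m - 14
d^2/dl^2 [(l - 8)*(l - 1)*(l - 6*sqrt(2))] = 6*l - 18 - 12*sqrt(2)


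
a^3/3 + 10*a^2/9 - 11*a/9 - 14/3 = (a/3 + 1)*(a - 2)*(a + 7/3)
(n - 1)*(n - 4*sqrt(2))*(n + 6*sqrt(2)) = n^3 - n^2 + 2*sqrt(2)*n^2 - 48*n - 2*sqrt(2)*n + 48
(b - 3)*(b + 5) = b^2 + 2*b - 15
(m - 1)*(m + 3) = m^2 + 2*m - 3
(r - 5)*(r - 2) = r^2 - 7*r + 10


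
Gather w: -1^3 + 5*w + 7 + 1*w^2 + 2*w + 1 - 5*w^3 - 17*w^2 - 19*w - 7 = -5*w^3 - 16*w^2 - 12*w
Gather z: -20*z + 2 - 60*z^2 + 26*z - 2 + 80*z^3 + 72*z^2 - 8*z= 80*z^3 + 12*z^2 - 2*z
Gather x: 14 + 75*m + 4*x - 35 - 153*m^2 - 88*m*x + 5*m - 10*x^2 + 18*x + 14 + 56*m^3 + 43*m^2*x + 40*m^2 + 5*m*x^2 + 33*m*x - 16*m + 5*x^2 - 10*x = 56*m^3 - 113*m^2 + 64*m + x^2*(5*m - 5) + x*(43*m^2 - 55*m + 12) - 7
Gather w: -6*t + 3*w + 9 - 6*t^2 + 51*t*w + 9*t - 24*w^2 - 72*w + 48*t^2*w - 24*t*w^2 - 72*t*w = -6*t^2 + 3*t + w^2*(-24*t - 24) + w*(48*t^2 - 21*t - 69) + 9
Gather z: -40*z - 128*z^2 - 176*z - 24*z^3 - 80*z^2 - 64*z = -24*z^3 - 208*z^2 - 280*z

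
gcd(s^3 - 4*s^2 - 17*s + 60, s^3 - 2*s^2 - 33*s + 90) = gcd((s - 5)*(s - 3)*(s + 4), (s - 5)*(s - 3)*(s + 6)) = s^2 - 8*s + 15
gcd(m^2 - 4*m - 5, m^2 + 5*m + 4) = m + 1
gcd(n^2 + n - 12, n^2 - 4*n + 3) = n - 3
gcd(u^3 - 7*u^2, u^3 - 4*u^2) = u^2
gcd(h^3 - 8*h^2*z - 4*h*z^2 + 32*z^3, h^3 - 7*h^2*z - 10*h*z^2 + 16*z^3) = -h^2 + 6*h*z + 16*z^2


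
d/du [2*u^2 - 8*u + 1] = 4*u - 8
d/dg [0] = 0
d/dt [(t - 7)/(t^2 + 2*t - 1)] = (t^2 + 2*t - 2*(t - 7)*(t + 1) - 1)/(t^2 + 2*t - 1)^2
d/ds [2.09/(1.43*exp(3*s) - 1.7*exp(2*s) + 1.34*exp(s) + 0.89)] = (-8.9661*exp(2*s) + 7.106*exp(s) - 2.8006)*exp(s)/(1.43*exp(3*s) - 1.7*exp(2*s) + 1.34*exp(s) + 0.89)^2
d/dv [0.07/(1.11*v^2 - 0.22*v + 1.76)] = (0.0154 - 0.1554*v)/(1.11*v^2 - 0.22*v + 1.76)^2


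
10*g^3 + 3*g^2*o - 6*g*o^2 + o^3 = (-5*g + o)*(-2*g + o)*(g + o)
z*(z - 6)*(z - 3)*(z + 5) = z^4 - 4*z^3 - 27*z^2 + 90*z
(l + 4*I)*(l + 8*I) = l^2 + 12*I*l - 32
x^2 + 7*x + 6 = (x + 1)*(x + 6)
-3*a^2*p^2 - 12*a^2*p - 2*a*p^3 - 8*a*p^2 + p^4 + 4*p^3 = p*(-3*a + p)*(a + p)*(p + 4)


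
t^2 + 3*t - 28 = (t - 4)*(t + 7)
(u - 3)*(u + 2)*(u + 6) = u^3 + 5*u^2 - 12*u - 36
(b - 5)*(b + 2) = b^2 - 3*b - 10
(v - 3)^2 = v^2 - 6*v + 9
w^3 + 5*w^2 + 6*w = w*(w + 2)*(w + 3)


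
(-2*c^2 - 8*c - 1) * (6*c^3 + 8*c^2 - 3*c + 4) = -12*c^5 - 64*c^4 - 64*c^3 + 8*c^2 - 29*c - 4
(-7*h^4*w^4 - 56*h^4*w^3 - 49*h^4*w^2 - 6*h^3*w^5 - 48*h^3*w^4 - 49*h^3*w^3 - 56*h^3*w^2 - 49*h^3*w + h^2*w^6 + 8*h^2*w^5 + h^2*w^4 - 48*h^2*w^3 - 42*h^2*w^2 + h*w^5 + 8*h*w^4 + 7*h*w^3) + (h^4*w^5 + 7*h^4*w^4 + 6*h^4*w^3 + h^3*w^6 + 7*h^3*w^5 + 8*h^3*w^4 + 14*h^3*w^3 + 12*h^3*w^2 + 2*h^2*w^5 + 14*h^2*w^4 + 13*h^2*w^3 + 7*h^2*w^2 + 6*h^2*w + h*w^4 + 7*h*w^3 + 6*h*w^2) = h^4*w^5 - 50*h^4*w^3 - 49*h^4*w^2 + h^3*w^6 + h^3*w^5 - 40*h^3*w^4 - 35*h^3*w^3 - 44*h^3*w^2 - 49*h^3*w + h^2*w^6 + 10*h^2*w^5 + 15*h^2*w^4 - 35*h^2*w^3 - 35*h^2*w^2 + 6*h^2*w + h*w^5 + 9*h*w^4 + 14*h*w^3 + 6*h*w^2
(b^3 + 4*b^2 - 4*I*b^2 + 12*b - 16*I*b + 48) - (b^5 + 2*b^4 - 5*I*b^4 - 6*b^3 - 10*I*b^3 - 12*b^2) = -b^5 - 2*b^4 + 5*I*b^4 + 7*b^3 + 10*I*b^3 + 16*b^2 - 4*I*b^2 + 12*b - 16*I*b + 48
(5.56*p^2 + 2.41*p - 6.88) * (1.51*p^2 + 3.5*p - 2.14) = 8.3956*p^4 + 23.0991*p^3 - 13.8522*p^2 - 29.2374*p + 14.7232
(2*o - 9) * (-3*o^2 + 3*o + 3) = -6*o^3 + 33*o^2 - 21*o - 27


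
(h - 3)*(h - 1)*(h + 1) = h^3 - 3*h^2 - h + 3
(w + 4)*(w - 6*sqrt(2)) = w^2 - 6*sqrt(2)*w + 4*w - 24*sqrt(2)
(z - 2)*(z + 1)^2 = z^3 - 3*z - 2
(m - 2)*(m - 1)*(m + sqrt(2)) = m^3 - 3*m^2 + sqrt(2)*m^2 - 3*sqrt(2)*m + 2*m + 2*sqrt(2)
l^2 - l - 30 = (l - 6)*(l + 5)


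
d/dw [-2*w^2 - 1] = -4*w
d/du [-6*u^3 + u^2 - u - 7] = -18*u^2 + 2*u - 1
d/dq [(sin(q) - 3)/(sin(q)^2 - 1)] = (6*sin(q) + cos(q)^2 - 2)/cos(q)^3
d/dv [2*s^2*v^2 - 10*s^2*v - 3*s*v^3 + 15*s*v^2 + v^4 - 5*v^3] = 4*s^2*v - 10*s^2 - 9*s*v^2 + 30*s*v + 4*v^3 - 15*v^2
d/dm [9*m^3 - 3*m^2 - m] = 27*m^2 - 6*m - 1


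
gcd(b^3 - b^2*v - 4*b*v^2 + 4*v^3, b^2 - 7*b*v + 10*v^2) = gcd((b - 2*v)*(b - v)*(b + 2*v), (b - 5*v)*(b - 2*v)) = -b + 2*v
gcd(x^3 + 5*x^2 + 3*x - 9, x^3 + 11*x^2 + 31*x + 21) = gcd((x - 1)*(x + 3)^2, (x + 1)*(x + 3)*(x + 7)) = x + 3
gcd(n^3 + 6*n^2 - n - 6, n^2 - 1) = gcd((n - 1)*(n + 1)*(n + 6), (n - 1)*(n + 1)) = n^2 - 1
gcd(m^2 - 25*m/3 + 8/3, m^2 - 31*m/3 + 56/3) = m - 8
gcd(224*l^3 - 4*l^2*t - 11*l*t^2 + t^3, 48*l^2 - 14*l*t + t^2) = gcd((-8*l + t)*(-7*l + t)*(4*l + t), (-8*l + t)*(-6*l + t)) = -8*l + t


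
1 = 1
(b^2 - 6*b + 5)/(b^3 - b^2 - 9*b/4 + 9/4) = 4*(b - 5)/(4*b^2 - 9)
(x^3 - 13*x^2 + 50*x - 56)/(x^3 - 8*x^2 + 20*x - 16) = (x - 7)/(x - 2)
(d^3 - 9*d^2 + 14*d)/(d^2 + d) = (d^2 - 9*d + 14)/(d + 1)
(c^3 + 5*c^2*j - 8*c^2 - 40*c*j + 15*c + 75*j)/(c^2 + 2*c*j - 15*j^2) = (c^2 - 8*c + 15)/(c - 3*j)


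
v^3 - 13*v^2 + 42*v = v*(v - 7)*(v - 6)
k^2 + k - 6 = (k - 2)*(k + 3)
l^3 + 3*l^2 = l^2*(l + 3)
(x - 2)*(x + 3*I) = x^2 - 2*x + 3*I*x - 6*I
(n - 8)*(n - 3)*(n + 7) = n^3 - 4*n^2 - 53*n + 168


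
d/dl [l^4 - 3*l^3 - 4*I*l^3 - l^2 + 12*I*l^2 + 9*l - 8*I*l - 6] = 4*l^3 + l^2*(-9 - 12*I) + l*(-2 + 24*I) + 9 - 8*I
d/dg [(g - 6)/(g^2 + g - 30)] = (g^2 + g - (g - 6)*(2*g + 1) - 30)/(g^2 + g - 30)^2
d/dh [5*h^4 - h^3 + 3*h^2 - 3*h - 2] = 20*h^3 - 3*h^2 + 6*h - 3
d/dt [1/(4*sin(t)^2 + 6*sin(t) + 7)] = -2*(4*sin(t) + 3)*cos(t)/(4*sin(t)^2 + 6*sin(t) + 7)^2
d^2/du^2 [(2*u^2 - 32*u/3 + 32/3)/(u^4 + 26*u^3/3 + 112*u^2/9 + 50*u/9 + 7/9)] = 12*(81*u^6 - 216*u^5 - 6717*u^4 - 15502*u^3 + 43761*u^2 + 81006*u + 33203)/(81*u^10 + 2052*u^9 + 19899*u^8 + 93000*u^7 + 224146*u^6 + 304656*u^5 + 245694*u^4 + 119288*u^3 + 34125*u^2 + 5292*u + 343)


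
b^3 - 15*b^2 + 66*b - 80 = (b - 8)*(b - 5)*(b - 2)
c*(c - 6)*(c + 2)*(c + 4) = c^4 - 28*c^2 - 48*c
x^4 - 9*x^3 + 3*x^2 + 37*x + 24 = (x - 8)*(x - 3)*(x + 1)^2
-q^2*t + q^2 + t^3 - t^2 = (-q + t)*(q + t)*(t - 1)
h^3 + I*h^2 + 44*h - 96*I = (h - 4*I)*(h - 3*I)*(h + 8*I)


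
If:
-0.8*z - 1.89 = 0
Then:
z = -2.36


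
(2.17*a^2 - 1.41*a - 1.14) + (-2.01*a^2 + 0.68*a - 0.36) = 0.16*a^2 - 0.73*a - 1.5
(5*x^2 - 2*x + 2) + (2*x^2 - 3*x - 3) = 7*x^2 - 5*x - 1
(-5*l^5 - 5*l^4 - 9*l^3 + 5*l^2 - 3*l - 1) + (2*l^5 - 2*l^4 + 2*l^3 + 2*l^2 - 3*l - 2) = -3*l^5 - 7*l^4 - 7*l^3 + 7*l^2 - 6*l - 3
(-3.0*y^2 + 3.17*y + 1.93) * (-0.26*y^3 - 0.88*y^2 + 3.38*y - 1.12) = 0.78*y^5 + 1.8158*y^4 - 13.4314*y^3 + 12.3762*y^2 + 2.973*y - 2.1616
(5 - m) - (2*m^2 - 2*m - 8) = -2*m^2 + m + 13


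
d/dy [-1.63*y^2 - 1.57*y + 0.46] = -3.26*y - 1.57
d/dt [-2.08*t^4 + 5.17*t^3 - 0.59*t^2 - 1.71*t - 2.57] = -8.32*t^3 + 15.51*t^2 - 1.18*t - 1.71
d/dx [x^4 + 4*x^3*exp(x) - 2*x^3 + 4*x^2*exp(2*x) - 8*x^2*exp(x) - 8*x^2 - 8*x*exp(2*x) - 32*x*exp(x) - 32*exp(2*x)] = 4*x^3*exp(x) + 4*x^3 + 8*x^2*exp(2*x) + 4*x^2*exp(x) - 6*x^2 - 8*x*exp(2*x) - 48*x*exp(x) - 16*x - 72*exp(2*x) - 32*exp(x)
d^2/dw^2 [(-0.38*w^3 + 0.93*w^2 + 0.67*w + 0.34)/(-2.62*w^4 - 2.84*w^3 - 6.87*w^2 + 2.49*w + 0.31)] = (5.216944*w^9 - 38.303352*w^8 - 137.748072*w^7 - 88.08802*w^6 - 229.952556*w^5 - 301.296276*w^4 - 217.819532*w^3 - 102.371598*w^2 + 24.75855*w - 4.808664)/(17.984728*w^12 + 58.484688*w^11 + 204.8709*w^10 + 278.339012*w^9 + 419.650206*w^8 + 59.1166319999999*w^7 + 40.504245*w^6 - 323.891811*w^5 + 97.799466*w^4 + 17.198241*w^3 - 3.785472*w^2 - 0.717867*w - 0.029791)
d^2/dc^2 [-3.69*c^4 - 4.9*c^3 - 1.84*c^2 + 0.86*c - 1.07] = -44.28*c^2 - 29.4*c - 3.68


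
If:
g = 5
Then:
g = 5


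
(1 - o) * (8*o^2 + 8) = -8*o^3 + 8*o^2 - 8*o + 8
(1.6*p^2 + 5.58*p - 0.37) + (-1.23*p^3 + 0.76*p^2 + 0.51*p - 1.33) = -1.23*p^3 + 2.36*p^2 + 6.09*p - 1.7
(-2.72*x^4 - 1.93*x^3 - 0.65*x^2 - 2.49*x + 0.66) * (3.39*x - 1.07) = -9.2208*x^5 - 3.6323*x^4 - 0.1384*x^3 - 7.7456*x^2 + 4.9017*x - 0.7062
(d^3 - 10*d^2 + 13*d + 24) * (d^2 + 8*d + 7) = d^5 - 2*d^4 - 60*d^3 + 58*d^2 + 283*d + 168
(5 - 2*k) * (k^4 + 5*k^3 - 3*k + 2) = -2*k^5 - 5*k^4 + 25*k^3 + 6*k^2 - 19*k + 10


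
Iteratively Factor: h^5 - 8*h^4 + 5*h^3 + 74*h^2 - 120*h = (h)*(h^4 - 8*h^3 + 5*h^2 + 74*h - 120) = h*(h - 5)*(h^3 - 3*h^2 - 10*h + 24) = h*(h - 5)*(h - 2)*(h^2 - h - 12) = h*(h - 5)*(h - 2)*(h + 3)*(h - 4)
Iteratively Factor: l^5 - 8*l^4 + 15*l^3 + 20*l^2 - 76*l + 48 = (l - 2)*(l^4 - 6*l^3 + 3*l^2 + 26*l - 24) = (l - 3)*(l - 2)*(l^3 - 3*l^2 - 6*l + 8) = (l - 3)*(l - 2)*(l - 1)*(l^2 - 2*l - 8) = (l - 4)*(l - 3)*(l - 2)*(l - 1)*(l + 2)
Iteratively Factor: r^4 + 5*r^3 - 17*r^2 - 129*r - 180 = (r - 5)*(r^3 + 10*r^2 + 33*r + 36) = (r - 5)*(r + 3)*(r^2 + 7*r + 12) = (r - 5)*(r + 3)*(r + 4)*(r + 3)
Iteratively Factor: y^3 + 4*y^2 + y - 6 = (y + 2)*(y^2 + 2*y - 3) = (y + 2)*(y + 3)*(y - 1)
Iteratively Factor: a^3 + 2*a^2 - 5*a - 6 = (a + 1)*(a^2 + a - 6) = (a - 2)*(a + 1)*(a + 3)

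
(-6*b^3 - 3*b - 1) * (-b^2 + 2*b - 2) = 6*b^5 - 12*b^4 + 15*b^3 - 5*b^2 + 4*b + 2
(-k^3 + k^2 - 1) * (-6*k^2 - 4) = 6*k^5 - 6*k^4 + 4*k^3 + 2*k^2 + 4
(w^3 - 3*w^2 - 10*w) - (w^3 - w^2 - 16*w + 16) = -2*w^2 + 6*w - 16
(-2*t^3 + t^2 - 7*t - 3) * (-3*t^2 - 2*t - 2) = 6*t^5 + t^4 + 23*t^3 + 21*t^2 + 20*t + 6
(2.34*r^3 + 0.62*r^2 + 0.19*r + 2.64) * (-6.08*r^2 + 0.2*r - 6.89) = -14.2272*r^5 - 3.3016*r^4 - 17.1538*r^3 - 20.285*r^2 - 0.7811*r - 18.1896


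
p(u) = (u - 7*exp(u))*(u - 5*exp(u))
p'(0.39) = 128.85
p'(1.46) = 1173.70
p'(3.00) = 27281.91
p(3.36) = 27859.12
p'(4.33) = 398878.69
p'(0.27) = 100.70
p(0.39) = 69.59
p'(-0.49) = 21.54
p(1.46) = 575.64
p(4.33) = 197936.40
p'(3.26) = 46175.35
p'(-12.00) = -24.00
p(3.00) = 13405.93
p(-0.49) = 16.98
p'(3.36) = 56517.70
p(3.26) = 22741.81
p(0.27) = 55.89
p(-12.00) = 144.00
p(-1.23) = 8.82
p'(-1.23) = 4.33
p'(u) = (1 - 7*exp(u))*(u - 5*exp(u)) + (1 - 5*exp(u))*(u - 7*exp(u))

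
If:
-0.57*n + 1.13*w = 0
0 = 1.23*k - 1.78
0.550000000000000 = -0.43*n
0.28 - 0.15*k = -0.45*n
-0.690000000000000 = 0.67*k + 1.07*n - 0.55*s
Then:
No Solution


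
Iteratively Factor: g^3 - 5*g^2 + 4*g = (g)*(g^2 - 5*g + 4) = g*(g - 4)*(g - 1)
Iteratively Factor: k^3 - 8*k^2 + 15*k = (k)*(k^2 - 8*k + 15) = k*(k - 5)*(k - 3)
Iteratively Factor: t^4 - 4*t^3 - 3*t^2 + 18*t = (t - 3)*(t^3 - t^2 - 6*t) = (t - 3)*(t + 2)*(t^2 - 3*t) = (t - 3)^2*(t + 2)*(t)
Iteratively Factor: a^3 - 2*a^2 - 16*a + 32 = (a + 4)*(a^2 - 6*a + 8) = (a - 4)*(a + 4)*(a - 2)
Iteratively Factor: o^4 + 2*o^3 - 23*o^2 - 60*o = (o + 4)*(o^3 - 2*o^2 - 15*o) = (o + 3)*(o + 4)*(o^2 - 5*o) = (o - 5)*(o + 3)*(o + 4)*(o)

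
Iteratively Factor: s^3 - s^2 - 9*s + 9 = (s + 3)*(s^2 - 4*s + 3) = (s - 1)*(s + 3)*(s - 3)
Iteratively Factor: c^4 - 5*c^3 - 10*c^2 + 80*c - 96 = (c + 4)*(c^3 - 9*c^2 + 26*c - 24) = (c - 3)*(c + 4)*(c^2 - 6*c + 8) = (c - 4)*(c - 3)*(c + 4)*(c - 2)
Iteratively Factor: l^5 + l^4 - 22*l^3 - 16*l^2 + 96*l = (l)*(l^4 + l^3 - 22*l^2 - 16*l + 96) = l*(l + 3)*(l^3 - 2*l^2 - 16*l + 32) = l*(l - 4)*(l + 3)*(l^2 + 2*l - 8) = l*(l - 4)*(l + 3)*(l + 4)*(l - 2)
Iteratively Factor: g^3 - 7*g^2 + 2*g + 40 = (g - 4)*(g^2 - 3*g - 10) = (g - 4)*(g + 2)*(g - 5)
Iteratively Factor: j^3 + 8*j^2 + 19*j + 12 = (j + 4)*(j^2 + 4*j + 3) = (j + 3)*(j + 4)*(j + 1)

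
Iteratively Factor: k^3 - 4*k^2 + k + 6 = (k - 2)*(k^2 - 2*k - 3) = (k - 3)*(k - 2)*(k + 1)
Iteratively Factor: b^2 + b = (b)*(b + 1)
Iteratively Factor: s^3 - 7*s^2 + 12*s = (s - 3)*(s^2 - 4*s) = (s - 4)*(s - 3)*(s)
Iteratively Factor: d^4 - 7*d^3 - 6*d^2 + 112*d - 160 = (d + 4)*(d^3 - 11*d^2 + 38*d - 40) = (d - 2)*(d + 4)*(d^2 - 9*d + 20) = (d - 4)*(d - 2)*(d + 4)*(d - 5)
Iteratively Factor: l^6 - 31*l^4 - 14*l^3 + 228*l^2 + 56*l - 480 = (l + 3)*(l^5 - 3*l^4 - 22*l^3 + 52*l^2 + 72*l - 160) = (l - 2)*(l + 3)*(l^4 - l^3 - 24*l^2 + 4*l + 80) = (l - 2)*(l + 2)*(l + 3)*(l^3 - 3*l^2 - 18*l + 40) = (l - 2)*(l + 2)*(l + 3)*(l + 4)*(l^2 - 7*l + 10) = (l - 2)^2*(l + 2)*(l + 3)*(l + 4)*(l - 5)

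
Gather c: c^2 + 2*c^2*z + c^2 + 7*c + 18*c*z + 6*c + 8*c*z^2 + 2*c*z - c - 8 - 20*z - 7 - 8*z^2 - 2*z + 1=c^2*(2*z + 2) + c*(8*z^2 + 20*z + 12) - 8*z^2 - 22*z - 14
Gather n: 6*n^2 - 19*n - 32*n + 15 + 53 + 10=6*n^2 - 51*n + 78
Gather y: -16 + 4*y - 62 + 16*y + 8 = 20*y - 70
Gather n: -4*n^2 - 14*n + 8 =-4*n^2 - 14*n + 8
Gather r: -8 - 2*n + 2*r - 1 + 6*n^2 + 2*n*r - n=6*n^2 - 3*n + r*(2*n + 2) - 9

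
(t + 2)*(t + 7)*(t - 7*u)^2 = t^4 - 14*t^3*u + 9*t^3 + 49*t^2*u^2 - 126*t^2*u + 14*t^2 + 441*t*u^2 - 196*t*u + 686*u^2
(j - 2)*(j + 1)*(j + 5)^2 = j^4 + 9*j^3 + 13*j^2 - 45*j - 50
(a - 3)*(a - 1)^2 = a^3 - 5*a^2 + 7*a - 3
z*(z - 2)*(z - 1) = z^3 - 3*z^2 + 2*z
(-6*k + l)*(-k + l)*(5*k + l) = 30*k^3 - 29*k^2*l - 2*k*l^2 + l^3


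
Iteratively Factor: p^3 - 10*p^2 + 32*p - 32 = (p - 4)*(p^2 - 6*p + 8) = (p - 4)*(p - 2)*(p - 4)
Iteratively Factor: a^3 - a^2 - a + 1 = (a + 1)*(a^2 - 2*a + 1) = (a - 1)*(a + 1)*(a - 1)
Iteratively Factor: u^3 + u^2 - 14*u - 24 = (u + 2)*(u^2 - u - 12) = (u + 2)*(u + 3)*(u - 4)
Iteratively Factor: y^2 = (y)*(y)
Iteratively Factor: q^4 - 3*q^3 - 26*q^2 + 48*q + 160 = (q + 2)*(q^3 - 5*q^2 - 16*q + 80) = (q - 5)*(q + 2)*(q^2 - 16) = (q - 5)*(q + 2)*(q + 4)*(q - 4)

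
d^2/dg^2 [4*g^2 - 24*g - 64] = 8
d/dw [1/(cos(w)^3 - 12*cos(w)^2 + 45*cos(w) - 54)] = 3*(cos(w) - 5)*sin(w)/((cos(w) - 6)^2*(cos(w) - 3)^3)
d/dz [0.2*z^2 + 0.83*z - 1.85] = 0.4*z + 0.83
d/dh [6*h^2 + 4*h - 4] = 12*h + 4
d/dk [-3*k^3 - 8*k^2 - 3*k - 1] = -9*k^2 - 16*k - 3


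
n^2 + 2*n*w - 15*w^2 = (n - 3*w)*(n + 5*w)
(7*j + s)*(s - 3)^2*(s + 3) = 7*j*s^3 - 21*j*s^2 - 63*j*s + 189*j + s^4 - 3*s^3 - 9*s^2 + 27*s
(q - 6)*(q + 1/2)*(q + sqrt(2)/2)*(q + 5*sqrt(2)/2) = q^4 - 11*q^3/2 + 3*sqrt(2)*q^3 - 33*sqrt(2)*q^2/2 - q^2/2 - 55*q/4 - 9*sqrt(2)*q - 15/2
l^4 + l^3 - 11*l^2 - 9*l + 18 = (l - 3)*(l - 1)*(l + 2)*(l + 3)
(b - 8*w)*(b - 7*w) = b^2 - 15*b*w + 56*w^2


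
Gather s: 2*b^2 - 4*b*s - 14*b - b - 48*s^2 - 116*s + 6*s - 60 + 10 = 2*b^2 - 15*b - 48*s^2 + s*(-4*b - 110) - 50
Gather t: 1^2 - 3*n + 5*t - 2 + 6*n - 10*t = 3*n - 5*t - 1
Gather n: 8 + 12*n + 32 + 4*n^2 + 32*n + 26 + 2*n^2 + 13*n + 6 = 6*n^2 + 57*n + 72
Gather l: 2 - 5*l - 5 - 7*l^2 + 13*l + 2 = -7*l^2 + 8*l - 1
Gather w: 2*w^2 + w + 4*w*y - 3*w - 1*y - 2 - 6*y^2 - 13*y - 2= 2*w^2 + w*(4*y - 2) - 6*y^2 - 14*y - 4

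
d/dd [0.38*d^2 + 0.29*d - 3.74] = 0.76*d + 0.29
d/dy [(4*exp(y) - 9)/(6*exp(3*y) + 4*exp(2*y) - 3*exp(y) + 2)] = (-48*exp(3*y) + 146*exp(2*y) + 72*exp(y) - 19)*exp(y)/(36*exp(6*y) + 48*exp(5*y) - 20*exp(4*y) + 25*exp(2*y) - 12*exp(y) + 4)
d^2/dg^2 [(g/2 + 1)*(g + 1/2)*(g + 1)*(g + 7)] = 6*g^2 + 63*g/2 + 28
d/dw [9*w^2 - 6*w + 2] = 18*w - 6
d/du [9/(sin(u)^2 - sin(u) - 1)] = 9*(1 - 2*sin(u))*cos(u)/(sin(u) + cos(u)^2)^2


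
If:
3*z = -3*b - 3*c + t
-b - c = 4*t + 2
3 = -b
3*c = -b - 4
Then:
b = -3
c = -1/3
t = 1/3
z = 31/9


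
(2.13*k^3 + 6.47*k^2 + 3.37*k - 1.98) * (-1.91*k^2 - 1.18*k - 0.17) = -4.0683*k^5 - 14.8711*k^4 - 14.4334*k^3 - 1.2947*k^2 + 1.7635*k + 0.3366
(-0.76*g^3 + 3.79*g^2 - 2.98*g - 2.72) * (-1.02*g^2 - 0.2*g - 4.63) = 0.7752*g^5 - 3.7138*g^4 + 5.8004*g^3 - 14.1773*g^2 + 14.3414*g + 12.5936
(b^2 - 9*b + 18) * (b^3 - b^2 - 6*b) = b^5 - 10*b^4 + 21*b^3 + 36*b^2 - 108*b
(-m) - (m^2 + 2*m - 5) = -m^2 - 3*m + 5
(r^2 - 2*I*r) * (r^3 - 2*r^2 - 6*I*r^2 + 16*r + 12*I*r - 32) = r^5 - 2*r^4 - 8*I*r^4 + 4*r^3 + 16*I*r^3 - 8*r^2 - 32*I*r^2 + 64*I*r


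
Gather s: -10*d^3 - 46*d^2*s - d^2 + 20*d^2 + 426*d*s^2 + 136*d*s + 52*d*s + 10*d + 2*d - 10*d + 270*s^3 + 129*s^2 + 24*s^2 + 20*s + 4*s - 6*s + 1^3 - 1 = -10*d^3 + 19*d^2 + 2*d + 270*s^3 + s^2*(426*d + 153) + s*(-46*d^2 + 188*d + 18)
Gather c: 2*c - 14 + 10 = 2*c - 4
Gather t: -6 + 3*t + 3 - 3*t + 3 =0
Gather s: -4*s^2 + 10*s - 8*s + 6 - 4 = -4*s^2 + 2*s + 2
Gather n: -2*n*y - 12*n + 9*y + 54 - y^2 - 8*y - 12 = n*(-2*y - 12) - y^2 + y + 42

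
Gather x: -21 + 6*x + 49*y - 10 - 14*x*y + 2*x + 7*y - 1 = x*(8 - 14*y) + 56*y - 32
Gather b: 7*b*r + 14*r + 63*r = 7*b*r + 77*r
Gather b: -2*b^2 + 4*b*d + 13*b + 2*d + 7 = -2*b^2 + b*(4*d + 13) + 2*d + 7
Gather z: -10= -10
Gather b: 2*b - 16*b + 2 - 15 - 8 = -14*b - 21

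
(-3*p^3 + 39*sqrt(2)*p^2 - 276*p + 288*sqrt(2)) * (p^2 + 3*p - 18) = -3*p^5 - 9*p^4 + 39*sqrt(2)*p^4 - 222*p^3 + 117*sqrt(2)*p^3 - 828*p^2 - 414*sqrt(2)*p^2 + 864*sqrt(2)*p + 4968*p - 5184*sqrt(2)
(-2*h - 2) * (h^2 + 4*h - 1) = -2*h^3 - 10*h^2 - 6*h + 2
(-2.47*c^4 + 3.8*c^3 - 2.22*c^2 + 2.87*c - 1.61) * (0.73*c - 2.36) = -1.8031*c^5 + 8.6032*c^4 - 10.5886*c^3 + 7.3343*c^2 - 7.9485*c + 3.7996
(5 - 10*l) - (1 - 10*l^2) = 10*l^2 - 10*l + 4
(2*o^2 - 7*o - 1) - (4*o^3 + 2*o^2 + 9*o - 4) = -4*o^3 - 16*o + 3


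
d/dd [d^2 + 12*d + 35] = 2*d + 12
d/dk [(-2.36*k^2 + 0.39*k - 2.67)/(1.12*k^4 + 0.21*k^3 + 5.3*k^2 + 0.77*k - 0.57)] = (5.2864*k^5 - 0.8148*k^4 + 11.7978*k^3 - 2.2021*k^2 + 30.9924*k + 1.8336)/(1.2544*k^8 + 0.4704*k^7 + 11.9161*k^6 + 3.9508*k^5 + 27.1366*k^4 + 7.9226*k^3 - 5.4491*k^2 - 0.8778*k + 0.3249)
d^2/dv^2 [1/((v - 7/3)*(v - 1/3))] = 486*(9*v^2 - 24*v + 19)/(729*v^6 - 5832*v^5 + 17253*v^4 - 22896*v^3 + 13419*v^2 - 3528*v + 343)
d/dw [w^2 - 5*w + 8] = 2*w - 5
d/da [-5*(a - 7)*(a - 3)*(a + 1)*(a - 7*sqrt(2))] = -20*a^3 + 135*a^2 + 105*sqrt(2)*a^2 - 630*sqrt(2)*a - 110*a - 105 + 385*sqrt(2)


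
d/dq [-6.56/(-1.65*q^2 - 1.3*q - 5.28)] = (-21.648*q - 8.528)/(1.65*q^2 + 1.3*q + 5.28)^2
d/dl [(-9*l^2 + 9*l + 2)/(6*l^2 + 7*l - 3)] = (-117*l^2 + 30*l - 41)/(36*l^4 + 84*l^3 + 13*l^2 - 42*l + 9)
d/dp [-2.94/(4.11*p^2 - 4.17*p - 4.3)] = (24.1668*p - 12.2598)/(-4.11*p^2 + 4.17*p + 4.3)^2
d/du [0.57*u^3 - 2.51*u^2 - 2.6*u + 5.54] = 1.71*u^2 - 5.02*u - 2.6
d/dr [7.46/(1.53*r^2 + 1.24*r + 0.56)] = (-22.8276*r - 9.2504)/(1.53*r^2 + 1.24*r + 0.56)^2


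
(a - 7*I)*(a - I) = a^2 - 8*I*a - 7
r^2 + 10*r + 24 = (r + 4)*(r + 6)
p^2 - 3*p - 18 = (p - 6)*(p + 3)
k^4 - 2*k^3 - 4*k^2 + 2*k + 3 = (k - 3)*(k - 1)*(k + 1)^2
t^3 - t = t*(t - 1)*(t + 1)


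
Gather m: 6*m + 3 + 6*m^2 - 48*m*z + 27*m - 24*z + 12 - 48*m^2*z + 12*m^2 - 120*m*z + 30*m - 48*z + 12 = m^2*(18 - 48*z) + m*(63 - 168*z) - 72*z + 27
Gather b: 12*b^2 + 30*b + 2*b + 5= 12*b^2 + 32*b + 5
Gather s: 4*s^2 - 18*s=4*s^2 - 18*s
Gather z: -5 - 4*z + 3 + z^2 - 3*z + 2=z^2 - 7*z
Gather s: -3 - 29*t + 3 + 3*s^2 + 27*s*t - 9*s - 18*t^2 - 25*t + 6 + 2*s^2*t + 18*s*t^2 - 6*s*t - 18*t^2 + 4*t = s^2*(2*t + 3) + s*(18*t^2 + 21*t - 9) - 36*t^2 - 50*t + 6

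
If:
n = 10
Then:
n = 10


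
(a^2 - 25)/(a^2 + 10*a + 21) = (a^2 - 25)/(a^2 + 10*a + 21)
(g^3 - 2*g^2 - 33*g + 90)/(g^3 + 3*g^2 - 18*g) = (g - 5)/g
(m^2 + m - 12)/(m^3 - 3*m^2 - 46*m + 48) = (m^2 + m - 12)/(m^3 - 3*m^2 - 46*m + 48)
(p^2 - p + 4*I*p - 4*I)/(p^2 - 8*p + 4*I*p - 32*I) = (p - 1)/(p - 8)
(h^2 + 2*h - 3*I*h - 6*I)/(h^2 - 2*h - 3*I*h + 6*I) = (h + 2)/(h - 2)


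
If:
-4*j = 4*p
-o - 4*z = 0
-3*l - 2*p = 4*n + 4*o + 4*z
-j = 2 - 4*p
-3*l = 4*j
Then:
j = -2/5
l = 8/15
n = 3*z - 3/5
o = -4*z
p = 2/5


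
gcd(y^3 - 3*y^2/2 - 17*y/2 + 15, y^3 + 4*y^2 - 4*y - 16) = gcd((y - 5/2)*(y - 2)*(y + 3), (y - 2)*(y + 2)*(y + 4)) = y - 2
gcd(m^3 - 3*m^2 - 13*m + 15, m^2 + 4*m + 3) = m + 3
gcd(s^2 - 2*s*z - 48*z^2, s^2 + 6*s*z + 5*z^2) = 1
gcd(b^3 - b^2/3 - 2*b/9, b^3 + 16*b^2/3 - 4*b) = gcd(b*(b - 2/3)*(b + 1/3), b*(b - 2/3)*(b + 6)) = b^2 - 2*b/3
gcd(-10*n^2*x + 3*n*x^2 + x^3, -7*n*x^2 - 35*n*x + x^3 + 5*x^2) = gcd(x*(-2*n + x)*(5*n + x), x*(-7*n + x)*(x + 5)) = x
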